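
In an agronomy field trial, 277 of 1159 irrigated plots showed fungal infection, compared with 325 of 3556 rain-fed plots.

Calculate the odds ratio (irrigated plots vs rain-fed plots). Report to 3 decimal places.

3.122

odds, irrigated plots = 277/882 = 0.3141
odds, rain-fed plots = 325/3231 = 0.1006
OR = 0.3141 / 0.1006 = 3.122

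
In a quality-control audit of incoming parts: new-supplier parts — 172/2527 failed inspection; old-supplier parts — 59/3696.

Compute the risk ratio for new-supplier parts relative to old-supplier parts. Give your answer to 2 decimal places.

risk, new-supplier parts = 172/2527 = 0.06806
risk, old-supplier parts = 59/3696 = 0.01596
RR = 0.06806 / 0.01596 = 4.26

4.26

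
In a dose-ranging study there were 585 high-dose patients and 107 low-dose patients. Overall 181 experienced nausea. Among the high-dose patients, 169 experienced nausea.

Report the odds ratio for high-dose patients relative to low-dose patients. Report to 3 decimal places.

3.216

high-dose patients without the outcome: 585 − 169 = 416
low-dose patients with the outcome: 181 − 169 = 12
low-dose patients without the outcome: 107 − 12 = 95
odds, high-dose patients = 169/416 = 0.4062
odds, low-dose patients = 12/95 = 0.1263
OR = 0.4062 / 0.1263 = 3.216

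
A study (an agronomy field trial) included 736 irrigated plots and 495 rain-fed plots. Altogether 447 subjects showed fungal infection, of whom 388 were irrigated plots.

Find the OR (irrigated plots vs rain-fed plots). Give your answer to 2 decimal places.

irrigated plots without the outcome: 736 − 388 = 348
rain-fed plots with the outcome: 447 − 388 = 59
rain-fed plots without the outcome: 495 − 59 = 436
OR = (388 × 436) / (348 × 59) = 169168/20532 ≈ 8.24

OR ≈ 8.24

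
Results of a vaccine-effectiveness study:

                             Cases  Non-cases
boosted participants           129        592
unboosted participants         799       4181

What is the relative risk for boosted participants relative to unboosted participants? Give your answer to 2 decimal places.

risk, boosted participants = 129/721 = 0.1789
risk, unboosted participants = 799/4980 = 0.1604
RR = 0.1789 / 0.1604 = 1.12

1.12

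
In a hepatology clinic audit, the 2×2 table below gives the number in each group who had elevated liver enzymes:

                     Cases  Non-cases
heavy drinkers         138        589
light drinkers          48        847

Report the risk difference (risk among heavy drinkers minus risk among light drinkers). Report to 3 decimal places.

risk, heavy drinkers = 138/727 = 0.1898
risk, light drinkers = 48/895 = 0.0536
risk difference = 0.1898 − 0.0536 = 0.136

RD: 0.136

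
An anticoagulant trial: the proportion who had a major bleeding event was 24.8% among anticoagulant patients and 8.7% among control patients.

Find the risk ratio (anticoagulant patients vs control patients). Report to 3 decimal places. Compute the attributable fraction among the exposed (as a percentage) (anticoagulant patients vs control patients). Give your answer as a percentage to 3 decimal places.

RR = 2.851; AR% = 64.919%

RR = 0.2480 / 0.0870 = 2.851
AR% = (0.2480 − 0.0870) / 0.2480 = 0.6492 → 64.919%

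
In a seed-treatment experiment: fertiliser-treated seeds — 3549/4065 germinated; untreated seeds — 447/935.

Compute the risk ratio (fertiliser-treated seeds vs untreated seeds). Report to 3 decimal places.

RR = 1.826

risk, fertiliser-treated seeds = 3549/4065 = 0.8731
risk, untreated seeds = 447/935 = 0.4781
RR = 0.8731 / 0.4781 = 1.826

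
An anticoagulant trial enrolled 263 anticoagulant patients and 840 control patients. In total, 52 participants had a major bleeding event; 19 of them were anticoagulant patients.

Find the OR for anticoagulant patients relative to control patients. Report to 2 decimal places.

anticoagulant patients without the outcome: 263 − 19 = 244
control patients with the outcome: 52 − 19 = 33
control patients without the outcome: 840 − 33 = 807
odds, anticoagulant patients = 19/244 = 0.07787
odds, control patients = 33/807 = 0.04089
OR = 0.07787 / 0.04089 = 1.90

OR ≈ 1.90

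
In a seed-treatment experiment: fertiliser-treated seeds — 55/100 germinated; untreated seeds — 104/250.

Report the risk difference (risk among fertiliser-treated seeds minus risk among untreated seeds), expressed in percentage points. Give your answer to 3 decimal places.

risk, fertiliser-treated seeds = 55/100 = 0.5500
risk, untreated seeds = 104/250 = 0.4160
risk difference = 0.5500 − 0.4160 = 0.1340 → 13.400 percentage points

RD: 13.400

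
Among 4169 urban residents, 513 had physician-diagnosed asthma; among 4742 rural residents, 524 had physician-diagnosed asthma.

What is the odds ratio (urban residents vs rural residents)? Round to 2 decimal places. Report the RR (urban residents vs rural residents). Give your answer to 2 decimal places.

OR = (513 × 4218) / (3656 × 524) = 2163834/1915744 ≈ 1.13
risk, urban residents = 513/4169 = 0.1231
risk, rural residents = 524/4742 = 0.1105
RR = 0.1231 / 0.1105 = 1.11

OR = 1.13; RR = 1.11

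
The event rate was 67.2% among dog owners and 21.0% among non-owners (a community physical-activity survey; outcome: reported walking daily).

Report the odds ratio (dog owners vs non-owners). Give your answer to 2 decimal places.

7.71

odds, dog owners = 0.6720/0.3280 = 2.0488
odds, non-owners = 0.2100/0.7900 = 0.2658
OR = 2.0488 / 0.2658 = 7.71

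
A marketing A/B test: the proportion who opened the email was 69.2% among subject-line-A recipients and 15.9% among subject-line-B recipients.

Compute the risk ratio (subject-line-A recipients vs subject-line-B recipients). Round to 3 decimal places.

RR = 0.6920 / 0.1590 = 4.352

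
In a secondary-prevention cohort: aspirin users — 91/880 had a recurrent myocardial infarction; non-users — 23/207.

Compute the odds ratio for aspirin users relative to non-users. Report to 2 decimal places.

OR = (91 × 184) / (789 × 23) = 16744/18147 ≈ 0.92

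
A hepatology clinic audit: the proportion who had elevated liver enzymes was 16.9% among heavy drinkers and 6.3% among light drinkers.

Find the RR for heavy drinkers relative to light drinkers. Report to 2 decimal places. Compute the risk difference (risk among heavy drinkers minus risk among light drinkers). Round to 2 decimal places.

RR = 0.1690 / 0.0630 = 2.68
risk difference = 0.1690 − 0.0630 = 0.11

RR = 2.68; RD = 0.11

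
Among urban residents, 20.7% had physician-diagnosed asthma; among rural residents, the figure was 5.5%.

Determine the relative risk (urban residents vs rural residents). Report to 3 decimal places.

RR = 0.2070 / 0.0550 = 3.764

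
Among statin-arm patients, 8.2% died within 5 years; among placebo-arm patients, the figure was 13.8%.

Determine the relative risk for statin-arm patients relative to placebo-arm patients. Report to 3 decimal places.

RR = 0.0820 / 0.1380 = 0.594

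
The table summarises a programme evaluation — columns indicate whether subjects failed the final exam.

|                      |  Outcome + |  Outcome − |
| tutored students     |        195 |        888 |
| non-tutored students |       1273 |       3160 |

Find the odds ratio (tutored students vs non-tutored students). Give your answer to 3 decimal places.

odds, tutored students = 195/888 = 0.2196
odds, non-tutored students = 1273/3160 = 0.4028
OR = 0.2196 / 0.4028 = 0.545

OR ≈ 0.545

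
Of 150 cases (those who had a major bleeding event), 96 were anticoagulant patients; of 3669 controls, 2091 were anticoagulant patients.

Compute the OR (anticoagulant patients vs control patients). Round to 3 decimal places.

odds, anticoagulant patients = 96/2091 = 0.04591
odds, control patients = 54/1578 = 0.03422
OR = 0.04591 / 0.03422 = 1.342

1.342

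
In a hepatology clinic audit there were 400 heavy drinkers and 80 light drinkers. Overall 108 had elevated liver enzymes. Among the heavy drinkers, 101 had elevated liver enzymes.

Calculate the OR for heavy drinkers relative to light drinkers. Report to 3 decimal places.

heavy drinkers without the outcome: 400 − 101 = 299
light drinkers with the outcome: 108 − 101 = 7
light drinkers without the outcome: 80 − 7 = 73
OR = (101 × 73) / (299 × 7) = 7373/2093 ≈ 3.523

3.523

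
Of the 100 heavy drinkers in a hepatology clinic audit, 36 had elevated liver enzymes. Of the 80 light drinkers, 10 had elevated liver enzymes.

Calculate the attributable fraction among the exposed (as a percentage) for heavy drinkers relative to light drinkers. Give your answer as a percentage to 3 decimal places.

AR%: 65.278%

risk, heavy drinkers = 36/100 = 0.3600
risk, light drinkers = 10/80 = 0.1250
AR% = (0.3600 − 0.1250) / 0.3600 = 0.6528 → 65.278%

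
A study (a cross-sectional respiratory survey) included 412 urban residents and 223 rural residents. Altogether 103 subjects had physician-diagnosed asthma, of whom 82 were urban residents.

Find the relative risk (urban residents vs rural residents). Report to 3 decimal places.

urban residents without the outcome: 412 − 82 = 330
rural residents with the outcome: 103 − 82 = 21
rural residents without the outcome: 223 − 21 = 202
risk, urban residents = 82/412 = 0.1990
risk, rural residents = 21/223 = 0.0942
RR = 0.1990 / 0.0942 = 2.113

RR ≈ 2.113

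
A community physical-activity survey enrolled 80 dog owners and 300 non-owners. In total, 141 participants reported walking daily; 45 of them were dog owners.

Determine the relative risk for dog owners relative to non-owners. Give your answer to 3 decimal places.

RR: 1.758

dog owners without the outcome: 80 − 45 = 35
non-owners with the outcome: 141 − 45 = 96
non-owners without the outcome: 300 − 96 = 204
risk, dog owners = 45/80 = 0.5625
risk, non-owners = 96/300 = 0.3200
RR = 0.5625 / 0.3200 = 1.758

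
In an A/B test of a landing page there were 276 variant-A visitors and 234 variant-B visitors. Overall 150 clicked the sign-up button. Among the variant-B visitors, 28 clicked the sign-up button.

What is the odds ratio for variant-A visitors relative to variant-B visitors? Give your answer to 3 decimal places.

variant-A visitors with the outcome: 150 − 28 = 122
variant-A visitors without the outcome: 276 − 122 = 154
variant-B visitors without the outcome: 234 − 28 = 206
OR = (122 × 206) / (154 × 28) = 25132/4312 ≈ 5.828

OR: 5.828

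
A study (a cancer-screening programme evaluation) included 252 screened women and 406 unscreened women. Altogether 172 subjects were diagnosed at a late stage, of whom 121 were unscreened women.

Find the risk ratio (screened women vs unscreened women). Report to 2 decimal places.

screened women with the outcome: 172 − 121 = 51
screened women without the outcome: 252 − 51 = 201
unscreened women without the outcome: 406 − 121 = 285
risk, screened women = 51/252 = 0.2024
risk, unscreened women = 121/406 = 0.2980
RR = 0.2024 / 0.2980 = 0.68

RR: 0.68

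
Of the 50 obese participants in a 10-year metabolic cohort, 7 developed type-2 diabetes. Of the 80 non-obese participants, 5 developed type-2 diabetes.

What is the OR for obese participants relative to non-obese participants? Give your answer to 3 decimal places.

OR = (7 × 75) / (43 × 5) = 525/215 ≈ 2.442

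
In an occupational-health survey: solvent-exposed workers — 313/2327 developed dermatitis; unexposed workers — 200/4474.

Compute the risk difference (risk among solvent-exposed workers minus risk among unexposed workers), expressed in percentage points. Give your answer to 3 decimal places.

RD = 8.981

risk, solvent-exposed workers = 313/2327 = 0.13451
risk, unexposed workers = 200/4474 = 0.04470
risk difference = 0.13451 − 0.04470 = 0.08981 → 8.981 percentage points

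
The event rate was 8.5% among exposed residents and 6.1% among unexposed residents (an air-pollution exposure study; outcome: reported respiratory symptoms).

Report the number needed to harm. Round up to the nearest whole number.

NNH = 42

absolute risk difference = 0.024000
1 / 0.024000 = 41.667 → round up → 42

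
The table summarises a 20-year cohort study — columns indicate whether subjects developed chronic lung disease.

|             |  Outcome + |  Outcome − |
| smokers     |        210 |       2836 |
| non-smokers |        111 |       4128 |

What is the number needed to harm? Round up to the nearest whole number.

NNH = 24

risk, smokers = 210/3046 = 0.068943
risk, non-smokers = 111/4239 = 0.026185
absolute risk difference = 0.042757
1 / 0.042757 = 23.388 → round up → 24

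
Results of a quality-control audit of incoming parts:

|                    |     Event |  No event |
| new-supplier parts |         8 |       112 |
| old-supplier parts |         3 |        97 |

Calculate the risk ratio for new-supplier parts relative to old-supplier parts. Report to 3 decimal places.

RR: 2.222

risk, new-supplier parts = 8/120 = 0.06667
risk, old-supplier parts = 3/100 = 0.03000
RR = 0.06667 / 0.03000 = 2.222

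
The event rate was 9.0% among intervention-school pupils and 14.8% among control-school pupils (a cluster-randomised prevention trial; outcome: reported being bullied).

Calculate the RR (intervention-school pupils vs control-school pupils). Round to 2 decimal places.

RR = 0.0900 / 0.1480 = 0.61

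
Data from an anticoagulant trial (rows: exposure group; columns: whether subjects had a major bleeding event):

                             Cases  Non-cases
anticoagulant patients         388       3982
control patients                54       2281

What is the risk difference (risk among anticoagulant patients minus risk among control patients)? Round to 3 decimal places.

RD = 0.066

risk, anticoagulant patients = 388/4370 = 0.08879
risk, control patients = 54/2335 = 0.02313
risk difference = 0.08879 − 0.02313 = 0.066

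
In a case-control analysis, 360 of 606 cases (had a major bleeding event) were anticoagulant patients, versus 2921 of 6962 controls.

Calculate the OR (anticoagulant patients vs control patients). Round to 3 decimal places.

OR = (360 × 4041) / (2921 × 246) = 1454760/718566 ≈ 2.025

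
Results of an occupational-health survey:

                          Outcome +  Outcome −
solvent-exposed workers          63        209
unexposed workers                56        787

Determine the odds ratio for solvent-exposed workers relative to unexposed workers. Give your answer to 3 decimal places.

OR = (63 × 787) / (209 × 56) = 49581/11704 ≈ 4.236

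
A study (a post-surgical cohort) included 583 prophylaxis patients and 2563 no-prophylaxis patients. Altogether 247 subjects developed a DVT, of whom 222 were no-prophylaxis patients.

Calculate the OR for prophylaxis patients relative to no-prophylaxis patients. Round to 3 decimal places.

prophylaxis patients with the outcome: 247 − 222 = 25
prophylaxis patients without the outcome: 583 − 25 = 558
no-prophylaxis patients without the outcome: 2563 − 222 = 2341
OR = (25 × 2341) / (558 × 222) = 58525/123876 ≈ 0.472

OR = 0.472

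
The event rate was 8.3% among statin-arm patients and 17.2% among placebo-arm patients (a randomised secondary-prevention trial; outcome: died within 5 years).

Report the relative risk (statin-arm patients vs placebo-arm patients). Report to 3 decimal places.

RR = 0.0830 / 0.1720 = 0.483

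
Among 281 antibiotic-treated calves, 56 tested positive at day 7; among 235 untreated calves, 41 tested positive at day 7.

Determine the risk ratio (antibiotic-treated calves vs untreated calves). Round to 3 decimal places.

risk, antibiotic-treated calves = 56/281 = 0.1993
risk, untreated calves = 41/235 = 0.1745
RR = 0.1993 / 0.1745 = 1.142

RR: 1.142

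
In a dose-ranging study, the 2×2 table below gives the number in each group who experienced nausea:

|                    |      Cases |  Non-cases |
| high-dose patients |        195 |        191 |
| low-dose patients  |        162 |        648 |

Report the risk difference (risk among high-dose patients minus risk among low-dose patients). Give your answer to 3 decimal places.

risk, high-dose patients = 195/386 = 0.5052
risk, low-dose patients = 162/810 = 0.2000
risk difference = 0.5052 − 0.2000 = 0.305

RD = 0.305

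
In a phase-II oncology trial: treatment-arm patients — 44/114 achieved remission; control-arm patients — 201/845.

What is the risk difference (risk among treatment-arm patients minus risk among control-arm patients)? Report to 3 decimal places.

RD = 0.148

risk, treatment-arm patients = 44/114 = 0.3860
risk, control-arm patients = 201/845 = 0.2379
risk difference = 0.3860 − 0.2379 = 0.148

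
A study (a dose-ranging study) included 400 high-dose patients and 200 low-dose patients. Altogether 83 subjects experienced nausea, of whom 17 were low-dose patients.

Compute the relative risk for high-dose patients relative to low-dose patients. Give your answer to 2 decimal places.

RR = 1.94

high-dose patients with the outcome: 83 − 17 = 66
high-dose patients without the outcome: 400 − 66 = 334
low-dose patients without the outcome: 200 − 17 = 183
risk, high-dose patients = 66/400 = 0.1650
risk, low-dose patients = 17/200 = 0.0850
RR = 0.1650 / 0.0850 = 1.94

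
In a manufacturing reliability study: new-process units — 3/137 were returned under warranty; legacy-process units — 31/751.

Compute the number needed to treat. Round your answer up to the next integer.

risk, new-process units = 3/137 = 0.021898
risk, legacy-process units = 31/751 = 0.041278
absolute risk difference = 0.019380
1 / 0.019380 = 51.600 → round up → 52

52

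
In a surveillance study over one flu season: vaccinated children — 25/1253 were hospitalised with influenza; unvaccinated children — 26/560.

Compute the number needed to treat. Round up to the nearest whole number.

NNT = 38

risk, vaccinated children = 25/1253 = 0.019952
risk, unvaccinated children = 26/560 = 0.046429
absolute risk difference = 0.026476
1 / 0.026476 = 37.770 → round up → 38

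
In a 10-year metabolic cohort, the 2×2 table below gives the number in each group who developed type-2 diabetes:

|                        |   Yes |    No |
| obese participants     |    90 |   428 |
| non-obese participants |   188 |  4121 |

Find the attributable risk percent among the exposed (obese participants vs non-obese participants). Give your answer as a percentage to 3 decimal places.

risk, obese participants = 90/518 = 0.17375
risk, non-obese participants = 188/4309 = 0.04363
AR% = (0.17375 − 0.04363) / 0.17375 = 0.7489 → 74.889%

AR% = 74.889%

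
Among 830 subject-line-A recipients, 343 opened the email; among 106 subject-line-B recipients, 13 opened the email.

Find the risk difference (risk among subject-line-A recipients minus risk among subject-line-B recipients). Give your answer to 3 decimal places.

0.291

risk, subject-line-A recipients = 343/830 = 0.4133
risk, subject-line-B recipients = 13/106 = 0.1226
risk difference = 0.4133 − 0.1226 = 0.291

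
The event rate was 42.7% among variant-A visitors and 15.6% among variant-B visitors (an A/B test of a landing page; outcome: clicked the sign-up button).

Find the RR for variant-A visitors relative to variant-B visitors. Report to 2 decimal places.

RR = 0.4270 / 0.1560 = 2.74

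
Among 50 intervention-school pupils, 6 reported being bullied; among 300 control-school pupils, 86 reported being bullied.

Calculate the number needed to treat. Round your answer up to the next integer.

NNT = 6

risk, intervention-school pupils = 6/50 = 0.120000
risk, control-school pupils = 86/300 = 0.286667
absolute risk difference = 0.166667
1 / 0.166667 = 6.000 → round up → 6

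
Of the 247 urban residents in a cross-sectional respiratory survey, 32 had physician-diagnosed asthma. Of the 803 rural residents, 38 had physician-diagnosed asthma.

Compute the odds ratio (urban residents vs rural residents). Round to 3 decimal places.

OR = (32 × 765) / (215 × 38) = 24480/8170 ≈ 2.996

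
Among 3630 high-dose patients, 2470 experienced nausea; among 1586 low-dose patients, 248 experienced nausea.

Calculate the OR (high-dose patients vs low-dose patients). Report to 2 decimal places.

OR = (2470 × 1338) / (1160 × 248) = 3304860/287680 ≈ 11.49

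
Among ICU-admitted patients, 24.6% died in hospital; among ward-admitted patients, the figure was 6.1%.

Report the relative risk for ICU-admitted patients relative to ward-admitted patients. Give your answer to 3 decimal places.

RR = 0.2460 / 0.0610 = 4.033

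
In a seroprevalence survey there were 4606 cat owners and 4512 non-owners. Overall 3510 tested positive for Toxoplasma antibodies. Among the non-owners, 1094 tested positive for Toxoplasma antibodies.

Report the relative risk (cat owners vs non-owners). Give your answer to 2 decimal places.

RR = 2.16

cat owners with the outcome: 3510 − 1094 = 2416
cat owners without the outcome: 4606 − 2416 = 2190
non-owners without the outcome: 4512 − 1094 = 3418
risk, cat owners = 2416/4606 = 0.5245
risk, non-owners = 1094/4512 = 0.2425
RR = 0.5245 / 0.2425 = 2.16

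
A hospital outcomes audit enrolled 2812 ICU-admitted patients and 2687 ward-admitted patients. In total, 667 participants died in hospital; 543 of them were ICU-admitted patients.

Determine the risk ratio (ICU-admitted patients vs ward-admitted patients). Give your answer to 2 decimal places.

RR: 4.18

ICU-admitted patients without the outcome: 2812 − 543 = 2269
ward-admitted patients with the outcome: 667 − 543 = 124
ward-admitted patients without the outcome: 2687 − 124 = 2563
risk, ICU-admitted patients = 543/2812 = 0.19310
risk, ward-admitted patients = 124/2687 = 0.04615
RR = 0.19310 / 0.04615 = 4.18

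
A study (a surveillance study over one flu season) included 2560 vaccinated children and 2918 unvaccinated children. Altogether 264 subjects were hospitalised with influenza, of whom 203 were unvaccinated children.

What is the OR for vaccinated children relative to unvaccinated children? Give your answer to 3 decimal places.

OR ≈ 0.326

vaccinated children with the outcome: 264 − 203 = 61
vaccinated children without the outcome: 2560 − 61 = 2499
unvaccinated children without the outcome: 2918 − 203 = 2715
OR = (61 × 2715) / (2499 × 203) = 165615/507297 ≈ 0.326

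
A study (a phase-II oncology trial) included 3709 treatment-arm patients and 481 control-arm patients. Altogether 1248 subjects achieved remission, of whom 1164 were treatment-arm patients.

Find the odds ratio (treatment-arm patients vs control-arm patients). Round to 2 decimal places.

2.16

treatment-arm patients without the outcome: 3709 − 1164 = 2545
control-arm patients with the outcome: 1248 − 1164 = 84
control-arm patients without the outcome: 481 − 84 = 397
OR = (1164 × 397) / (2545 × 84) = 462108/213780 ≈ 2.16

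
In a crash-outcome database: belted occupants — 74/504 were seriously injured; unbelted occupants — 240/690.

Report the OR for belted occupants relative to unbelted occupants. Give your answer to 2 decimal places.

OR ≈ 0.32

odds, belted occupants = 74/430 = 0.1721
odds, unbelted occupants = 240/450 = 0.5333
OR = 0.1721 / 0.5333 = 0.32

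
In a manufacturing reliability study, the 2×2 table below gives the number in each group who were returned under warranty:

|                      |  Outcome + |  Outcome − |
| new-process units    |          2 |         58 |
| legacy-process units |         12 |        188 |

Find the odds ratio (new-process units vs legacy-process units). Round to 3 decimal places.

OR ≈ 0.540

odds, new-process units = 2/58 = 0.03448
odds, legacy-process units = 12/188 = 0.06383
OR = 0.03448 / 0.06383 = 0.540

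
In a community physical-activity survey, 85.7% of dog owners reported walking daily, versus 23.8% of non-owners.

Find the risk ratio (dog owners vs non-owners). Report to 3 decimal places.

RR = 0.8570 / 0.2380 = 3.601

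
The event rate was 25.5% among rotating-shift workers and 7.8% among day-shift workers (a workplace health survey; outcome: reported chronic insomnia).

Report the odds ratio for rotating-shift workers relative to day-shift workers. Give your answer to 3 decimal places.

OR: 4.046

odds, rotating-shift workers = 0.2550/0.7450 = 0.3423
odds, day-shift workers = 0.0780/0.9220 = 0.0846
OR = 0.3423 / 0.0846 = 4.046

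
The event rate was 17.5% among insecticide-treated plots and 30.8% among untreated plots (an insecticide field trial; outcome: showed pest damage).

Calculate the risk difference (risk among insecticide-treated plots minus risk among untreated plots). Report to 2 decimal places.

risk difference = 0.1750 − 0.3080 = -0.13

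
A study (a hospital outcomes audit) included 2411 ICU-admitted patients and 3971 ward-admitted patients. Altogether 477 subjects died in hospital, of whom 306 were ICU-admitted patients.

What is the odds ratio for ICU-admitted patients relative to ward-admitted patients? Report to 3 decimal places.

ICU-admitted patients without the outcome: 2411 − 306 = 2105
ward-admitted patients with the outcome: 477 − 306 = 171
ward-admitted patients without the outcome: 3971 − 171 = 3800
OR = (306 × 3800) / (2105 × 171) = 1162800/359955 ≈ 3.230

OR = 3.230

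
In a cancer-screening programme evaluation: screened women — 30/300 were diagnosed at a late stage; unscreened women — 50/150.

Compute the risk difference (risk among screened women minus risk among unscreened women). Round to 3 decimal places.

risk, screened women = 30/300 = 0.1000
risk, unscreened women = 50/150 = 0.3333
risk difference = 0.1000 − 0.3333 = -0.233

-0.233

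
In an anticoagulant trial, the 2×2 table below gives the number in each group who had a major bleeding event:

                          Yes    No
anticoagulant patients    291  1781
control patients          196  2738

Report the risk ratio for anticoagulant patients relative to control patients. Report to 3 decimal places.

2.102

risk, anticoagulant patients = 291/2072 = 0.1404
risk, control patients = 196/2934 = 0.0668
RR = 0.1404 / 0.0668 = 2.102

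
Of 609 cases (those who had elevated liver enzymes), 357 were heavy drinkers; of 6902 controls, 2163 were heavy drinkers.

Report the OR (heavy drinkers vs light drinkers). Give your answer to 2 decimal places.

OR = (357 × 4739) / (2163 × 252) = 1691823/545076 ≈ 3.10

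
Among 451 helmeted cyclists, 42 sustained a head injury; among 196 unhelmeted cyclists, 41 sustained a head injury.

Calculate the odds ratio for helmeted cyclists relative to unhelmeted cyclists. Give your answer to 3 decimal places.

OR = (42 × 155) / (409 × 41) = 6510/16769 ≈ 0.388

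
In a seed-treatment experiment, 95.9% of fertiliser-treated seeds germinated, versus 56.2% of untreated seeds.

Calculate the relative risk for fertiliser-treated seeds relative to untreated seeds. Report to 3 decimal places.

RR = 0.9590 / 0.5620 = 1.706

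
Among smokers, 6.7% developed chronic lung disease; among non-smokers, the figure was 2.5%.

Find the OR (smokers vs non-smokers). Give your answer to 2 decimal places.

odds, smokers = 0.06700/0.93300 = 0.07181
odds, non-smokers = 0.02500/0.97500 = 0.02564
OR = 0.07181 / 0.02564 = 2.80

2.80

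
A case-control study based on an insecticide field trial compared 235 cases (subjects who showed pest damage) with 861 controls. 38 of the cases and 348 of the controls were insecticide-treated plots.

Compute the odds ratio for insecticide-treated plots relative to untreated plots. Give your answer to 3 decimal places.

OR = (38 × 513) / (348 × 197) = 19494/68556 ≈ 0.284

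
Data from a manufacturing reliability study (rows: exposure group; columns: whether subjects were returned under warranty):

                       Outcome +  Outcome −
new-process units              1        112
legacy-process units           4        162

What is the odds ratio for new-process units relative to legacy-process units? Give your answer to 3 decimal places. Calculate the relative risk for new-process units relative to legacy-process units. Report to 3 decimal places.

OR = (1 × 162) / (112 × 4) = 162/448 ≈ 0.362
risk, new-process units = 1/113 = 0.00885
risk, legacy-process units = 4/166 = 0.02410
RR = 0.00885 / 0.02410 = 0.367

OR = 0.362; RR = 0.367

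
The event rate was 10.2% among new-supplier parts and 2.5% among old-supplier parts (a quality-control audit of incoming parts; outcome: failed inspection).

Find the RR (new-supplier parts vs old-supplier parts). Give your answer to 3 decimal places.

RR = 0.10200 / 0.02500 = 4.080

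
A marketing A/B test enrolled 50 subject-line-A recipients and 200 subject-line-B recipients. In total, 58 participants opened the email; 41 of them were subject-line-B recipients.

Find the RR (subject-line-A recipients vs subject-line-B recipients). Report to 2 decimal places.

subject-line-A recipients with the outcome: 58 − 41 = 17
subject-line-A recipients without the outcome: 50 − 17 = 33
subject-line-B recipients without the outcome: 200 − 41 = 159
risk, subject-line-A recipients = 17/50 = 0.3400
risk, subject-line-B recipients = 41/200 = 0.2050
RR = 0.3400 / 0.2050 = 1.66

RR = 1.66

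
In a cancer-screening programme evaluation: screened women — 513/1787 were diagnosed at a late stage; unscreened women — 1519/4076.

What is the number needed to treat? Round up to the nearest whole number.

12

risk, screened women = 513/1787 = 0.287073
risk, unscreened women = 1519/4076 = 0.372669
absolute risk difference = 0.085596
1 / 0.085596 = 11.683 → round up → 12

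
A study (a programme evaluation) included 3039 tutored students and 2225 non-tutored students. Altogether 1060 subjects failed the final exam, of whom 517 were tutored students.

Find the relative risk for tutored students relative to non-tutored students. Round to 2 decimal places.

tutored students without the outcome: 3039 − 517 = 2522
non-tutored students with the outcome: 1060 − 517 = 543
non-tutored students without the outcome: 2225 − 543 = 1682
risk, tutored students = 517/3039 = 0.1701
risk, non-tutored students = 543/2225 = 0.2440
RR = 0.1701 / 0.2440 = 0.70

RR ≈ 0.70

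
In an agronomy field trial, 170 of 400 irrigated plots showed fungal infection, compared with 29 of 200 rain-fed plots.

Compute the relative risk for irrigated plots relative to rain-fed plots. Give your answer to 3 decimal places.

RR: 2.931

risk, irrigated plots = 170/400 = 0.4250
risk, rain-fed plots = 29/200 = 0.1450
RR = 0.4250 / 0.1450 = 2.931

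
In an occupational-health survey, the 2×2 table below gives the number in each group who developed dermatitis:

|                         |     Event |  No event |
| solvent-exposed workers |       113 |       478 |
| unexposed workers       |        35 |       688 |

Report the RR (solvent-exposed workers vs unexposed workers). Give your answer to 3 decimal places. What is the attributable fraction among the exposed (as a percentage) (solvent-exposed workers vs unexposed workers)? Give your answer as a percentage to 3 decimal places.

RR = 3.950; AR% = 74.681%

risk, solvent-exposed workers = 113/591 = 0.19120
risk, unexposed workers = 35/723 = 0.04841
RR = 0.19120 / 0.04841 = 3.950
AR% = (0.19120 − 0.04841) / 0.19120 = 0.7468 → 74.681%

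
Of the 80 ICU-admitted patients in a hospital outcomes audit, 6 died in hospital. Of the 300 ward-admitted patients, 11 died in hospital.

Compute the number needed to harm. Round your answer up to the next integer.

27

risk, ICU-admitted patients = 6/80 = 0.075000
risk, ward-admitted patients = 11/300 = 0.036667
absolute risk difference = 0.038333
1 / 0.038333 = 26.087 → round up → 27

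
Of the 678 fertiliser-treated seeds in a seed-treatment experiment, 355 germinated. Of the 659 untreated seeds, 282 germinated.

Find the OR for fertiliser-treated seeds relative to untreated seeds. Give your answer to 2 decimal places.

OR = (355 × 377) / (323 × 282) = 133835/91086 ≈ 1.47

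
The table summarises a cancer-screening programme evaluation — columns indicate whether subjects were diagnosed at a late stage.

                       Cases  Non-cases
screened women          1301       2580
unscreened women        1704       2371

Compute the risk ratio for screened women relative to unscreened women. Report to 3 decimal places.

0.802

risk, screened women = 1301/3881 = 0.3352
risk, unscreened women = 1704/4075 = 0.4182
RR = 0.3352 / 0.4182 = 0.802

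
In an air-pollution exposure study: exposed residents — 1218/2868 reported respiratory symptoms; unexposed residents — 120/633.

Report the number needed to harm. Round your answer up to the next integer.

NNH = 5

risk, exposed residents = 1218/2868 = 0.424686
risk, unexposed residents = 120/633 = 0.189573
absolute risk difference = 0.235113
1 / 0.235113 = 4.253 → round up → 5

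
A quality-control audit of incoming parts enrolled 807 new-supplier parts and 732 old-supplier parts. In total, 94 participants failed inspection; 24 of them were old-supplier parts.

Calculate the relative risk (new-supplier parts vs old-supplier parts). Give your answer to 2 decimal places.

2.65

new-supplier parts with the outcome: 94 − 24 = 70
new-supplier parts without the outcome: 807 − 70 = 737
old-supplier parts without the outcome: 732 − 24 = 708
risk, new-supplier parts = 70/807 = 0.08674
risk, old-supplier parts = 24/732 = 0.03279
RR = 0.08674 / 0.03279 = 2.65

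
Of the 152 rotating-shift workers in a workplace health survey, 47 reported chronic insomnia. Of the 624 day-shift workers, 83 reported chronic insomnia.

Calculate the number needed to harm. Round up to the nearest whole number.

NNH ≈ 6

risk, rotating-shift workers = 47/152 = 0.309211
risk, day-shift workers = 83/624 = 0.133013
absolute risk difference = 0.176198
1 / 0.176198 = 5.675 → round up → 6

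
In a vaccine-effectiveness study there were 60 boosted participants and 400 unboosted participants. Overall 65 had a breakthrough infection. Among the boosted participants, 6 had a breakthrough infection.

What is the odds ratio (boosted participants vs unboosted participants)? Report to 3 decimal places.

boosted participants without the outcome: 60 − 6 = 54
unboosted participants with the outcome: 65 − 6 = 59
unboosted participants without the outcome: 400 − 59 = 341
odds, boosted participants = 6/54 = 0.1111
odds, unboosted participants = 59/341 = 0.1730
OR = 0.1111 / 0.1730 = 0.642

0.642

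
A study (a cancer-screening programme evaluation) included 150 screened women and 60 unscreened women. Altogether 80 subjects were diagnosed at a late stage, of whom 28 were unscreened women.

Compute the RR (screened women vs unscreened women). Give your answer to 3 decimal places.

0.743

screened women with the outcome: 80 − 28 = 52
screened women without the outcome: 150 − 52 = 98
unscreened women without the outcome: 60 − 28 = 32
risk, screened women = 52/150 = 0.3467
risk, unscreened women = 28/60 = 0.4667
RR = 0.3467 / 0.4667 = 0.743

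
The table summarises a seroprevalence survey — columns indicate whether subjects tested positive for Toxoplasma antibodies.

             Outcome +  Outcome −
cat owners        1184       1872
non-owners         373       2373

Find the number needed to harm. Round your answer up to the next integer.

NNH = 4

risk, cat owners = 1184/3056 = 0.387435
risk, non-owners = 373/2746 = 0.135834
absolute risk difference = 0.251601
1 / 0.251601 = 3.975 → round up → 4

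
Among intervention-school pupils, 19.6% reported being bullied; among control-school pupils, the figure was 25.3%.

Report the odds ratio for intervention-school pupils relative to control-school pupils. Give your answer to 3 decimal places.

odds, intervention-school pupils = 0.1960/0.8040 = 0.2438
odds, control-school pupils = 0.2530/0.7470 = 0.3387
OR = 0.2438 / 0.3387 = 0.720

OR: 0.720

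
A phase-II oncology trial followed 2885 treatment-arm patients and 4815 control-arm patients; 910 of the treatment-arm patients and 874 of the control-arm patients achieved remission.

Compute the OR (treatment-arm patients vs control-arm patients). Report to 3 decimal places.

odds, treatment-arm patients = 910/1975 = 0.4608
odds, control-arm patients = 874/3941 = 0.2218
OR = 0.4608 / 0.2218 = 2.078

2.078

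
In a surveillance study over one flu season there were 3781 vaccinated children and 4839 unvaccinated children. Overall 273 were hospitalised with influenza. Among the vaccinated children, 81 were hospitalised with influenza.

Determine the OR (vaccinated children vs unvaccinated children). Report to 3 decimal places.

OR ≈ 0.530

vaccinated children without the outcome: 3781 − 81 = 3700
unvaccinated children with the outcome: 273 − 81 = 192
unvaccinated children without the outcome: 4839 − 192 = 4647
odds, vaccinated children = 81/3700 = 0.02189
odds, unvaccinated children = 192/4647 = 0.04132
OR = 0.02189 / 0.04132 = 0.530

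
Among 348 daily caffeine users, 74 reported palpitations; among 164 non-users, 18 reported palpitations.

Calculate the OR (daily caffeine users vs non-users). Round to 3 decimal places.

odds, daily caffeine users = 74/274 = 0.2701
odds, non-users = 18/146 = 0.1233
OR = 0.2701 / 0.1233 = 2.191

2.191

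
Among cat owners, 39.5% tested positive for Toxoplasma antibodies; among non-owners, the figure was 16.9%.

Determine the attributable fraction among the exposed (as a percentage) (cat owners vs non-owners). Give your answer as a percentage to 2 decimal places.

AR% = (0.3950 − 0.1690) / 0.3950 = 0.5722 → 57.22%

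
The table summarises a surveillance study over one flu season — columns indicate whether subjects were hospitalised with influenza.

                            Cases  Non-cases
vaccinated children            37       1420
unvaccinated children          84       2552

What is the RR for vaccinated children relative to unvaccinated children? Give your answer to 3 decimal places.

0.797

risk, vaccinated children = 37/1457 = 0.02539
risk, unvaccinated children = 84/2636 = 0.03187
RR = 0.02539 / 0.03187 = 0.797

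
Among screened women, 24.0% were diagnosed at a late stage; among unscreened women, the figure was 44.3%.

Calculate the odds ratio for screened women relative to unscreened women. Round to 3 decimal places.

0.397

odds, screened women = 0.2400/0.7600 = 0.3158
odds, unscreened women = 0.4430/0.5570 = 0.7953
OR = 0.3158 / 0.7953 = 0.397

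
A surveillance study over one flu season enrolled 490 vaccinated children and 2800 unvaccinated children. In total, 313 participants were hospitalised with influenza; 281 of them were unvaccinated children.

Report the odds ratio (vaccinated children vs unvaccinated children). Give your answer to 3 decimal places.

OR = 0.626

vaccinated children with the outcome: 313 − 281 = 32
vaccinated children without the outcome: 490 − 32 = 458
unvaccinated children without the outcome: 2800 − 281 = 2519
odds, vaccinated children = 32/458 = 0.0699
odds, unvaccinated children = 281/2519 = 0.1116
OR = 0.0699 / 0.1116 = 0.626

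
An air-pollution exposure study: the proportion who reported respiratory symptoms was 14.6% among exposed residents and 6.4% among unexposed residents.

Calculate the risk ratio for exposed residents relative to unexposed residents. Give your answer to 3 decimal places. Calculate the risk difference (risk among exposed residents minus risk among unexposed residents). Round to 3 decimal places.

RR = 0.1460 / 0.0640 = 2.281
risk difference = 0.1460 − 0.0640 = 0.082

RR = 2.281; RD = 0.082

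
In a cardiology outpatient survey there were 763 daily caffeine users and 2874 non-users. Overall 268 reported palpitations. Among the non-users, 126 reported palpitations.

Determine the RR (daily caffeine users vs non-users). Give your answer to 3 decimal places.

daily caffeine users with the outcome: 268 − 126 = 142
daily caffeine users without the outcome: 763 − 142 = 621
non-users without the outcome: 2874 − 126 = 2748
risk, daily caffeine users = 142/763 = 0.18611
risk, non-users = 126/2874 = 0.04384
RR = 0.18611 / 0.04384 = 4.245

RR = 4.245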